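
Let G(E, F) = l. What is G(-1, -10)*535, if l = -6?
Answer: -3210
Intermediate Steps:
G(E, F) = -6
G(-1, -10)*535 = -6*535 = -3210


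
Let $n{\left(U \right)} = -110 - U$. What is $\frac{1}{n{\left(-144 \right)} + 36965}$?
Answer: $\frac{1}{36999} \approx 2.7028 \cdot 10^{-5}$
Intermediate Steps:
$\frac{1}{n{\left(-144 \right)} + 36965} = \frac{1}{\left(-110 - -144\right) + 36965} = \frac{1}{\left(-110 + 144\right) + 36965} = \frac{1}{34 + 36965} = \frac{1}{36999}$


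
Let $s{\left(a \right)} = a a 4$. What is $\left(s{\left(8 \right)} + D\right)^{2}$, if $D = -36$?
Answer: $48400$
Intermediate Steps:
$s{\left(a \right)} = 4 a^{2}$ ($s{\left(a \right)} = a^{2} \cdot 4 = 4 a^{2}$)
$\left(s{\left(8 \right)} + D\right)^{2} = \left(4 \cdot 8^{2} - 36\right)^{2} = \left(4 \cdot 64 - 36\right)^{2} = \left(256 - 36\right)^{2} = 220^{2} = 48400$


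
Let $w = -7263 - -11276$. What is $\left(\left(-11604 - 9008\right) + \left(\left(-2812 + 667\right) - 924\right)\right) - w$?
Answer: $-27694$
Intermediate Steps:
$w = 4013$ ($w = -7263 + 11276 = 4013$)
$\left(\left(-11604 - 9008\right) + \left(\left(-2812 + 667\right) - 924\right)\right) - w = \left(\left(-11604 - 9008\right) + \left(\left(-2812 + 667\right) - 924\right)\right) - 4013 = \left(-20612 - 3069\right) - 4013 = -23681 - 4013 = -27694$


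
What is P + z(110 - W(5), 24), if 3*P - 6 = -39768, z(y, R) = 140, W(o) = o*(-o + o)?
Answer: -13114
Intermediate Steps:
W(o) = 0 (W(o) = o*0 = 0)
P = -13254 (P = 2 + (⅓)*(-39768) = 2 - 13256 = -13254)
P + z(110 - W(5), 24) = -13254 + 140 = -13114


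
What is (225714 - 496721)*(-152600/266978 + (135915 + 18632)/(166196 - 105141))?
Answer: -4328477186188881/8150170895 ≈ -5.3109e+5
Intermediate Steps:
(225714 - 496721)*(-152600/266978 + (135915 + 18632)/(166196 - 105141)) = -271007*(-152600*1/266978 + 154547/61055) = -271007*(-76300/133489 + 154547*(1/61055)) = -271007*(-76300/133489 + 154547/61055) = -271007*15971827983/8150170895 = -4328477186188881/8150170895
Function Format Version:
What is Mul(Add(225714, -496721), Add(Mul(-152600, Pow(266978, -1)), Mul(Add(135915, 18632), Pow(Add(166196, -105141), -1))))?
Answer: Rational(-4328477186188881, 8150170895) ≈ -5.3109e+5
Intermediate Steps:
Mul(Add(225714, -496721), Add(Mul(-152600, Pow(266978, -1)), Mul(Add(135915, 18632), Pow(Add(166196, -105141), -1)))) = Mul(-271007, Add(Mul(-152600, Rational(1, 266978)), Mul(154547, Pow(61055, -1)))) = Mul(-271007, Add(Rational(-76300, 133489), Mul(154547, Rational(1, 61055)))) = Mul(-271007, Add(Rational(-76300, 133489), Rational(154547, 61055))) = Mul(-271007, Rational(15971827983, 8150170895)) = Rational(-4328477186188881, 8150170895)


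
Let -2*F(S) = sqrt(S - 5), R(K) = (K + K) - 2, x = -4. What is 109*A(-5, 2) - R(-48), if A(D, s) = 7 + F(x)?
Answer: 861 - 327*I/2 ≈ 861.0 - 163.5*I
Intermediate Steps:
R(K) = -2 + 2*K (R(K) = 2*K - 2 = -2 + 2*K)
F(S) = -sqrt(-5 + S)/2 (F(S) = -sqrt(S - 5)/2 = -sqrt(-5 + S)/2)
A(D, s) = 7 - 3*I/2 (A(D, s) = 7 - sqrt(-5 - 4)/2 = 7 - 3*I/2)
109*A(-5, 2) - R(-48) = 109*(7 - 3*I/2) - (-2 + 2*(-48)) = (763 - 327*I/2) - (-2 - 96) = (763 - 327*I/2) - 1*(-98) = (763 - 327*I/2) + 98 = 861 - 327*I/2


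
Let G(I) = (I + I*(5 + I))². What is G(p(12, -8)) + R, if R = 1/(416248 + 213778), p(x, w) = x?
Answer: 29394493057/630026 ≈ 46656.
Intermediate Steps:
R = 1/630026 ≈ 1.5872e-6
G(p(12, -8)) + R = 12²*(6 + 12)² + 1/630026 = 144*18² + 1/630026 = 144*324 + 1/630026 = 46656 + 1/630026 = 29394493057/630026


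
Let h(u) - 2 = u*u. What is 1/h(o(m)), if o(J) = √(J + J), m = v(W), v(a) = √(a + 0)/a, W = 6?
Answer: ⅗ - √6/10 ≈ 0.35505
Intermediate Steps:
v(a) = a^(-½) (v(a) = √a/a = a^(-½))
m = √6/6 (m = 6^(-½) = √6/6 ≈ 0.40825)
o(J) = √2*√J (o(J) = √(2*J) = √2*√J)
h(u) = 2 + u² (h(u) = 2 + u*u = 2 + u²)
1/h(o(m)) = 1/(2 + (√2*√(√6/6))²) = 1/(2 + (√2*(6^(¾)/6))²) = 1/(2 + (2^(¼)*3^(¾)/3)²) = 1/(2 + √6/3)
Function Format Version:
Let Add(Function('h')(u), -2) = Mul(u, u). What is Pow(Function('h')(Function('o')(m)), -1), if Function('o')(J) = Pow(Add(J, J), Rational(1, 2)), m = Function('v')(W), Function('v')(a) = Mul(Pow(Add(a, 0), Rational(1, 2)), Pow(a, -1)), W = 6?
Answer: Add(Rational(3, 5), Mul(Rational(-1, 10), Pow(6, Rational(1, 2)))) ≈ 0.35505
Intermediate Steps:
Function('v')(a) = Pow(a, Rational(-1, 2)) (Function('v')(a) = Mul(Pow(a, Rational(1, 2)), Pow(a, -1)) = Pow(a, Rational(-1, 2)))
m = Mul(Rational(1, 6), Pow(6, Rational(1, 2))) (m = Pow(6, Rational(-1, 2)) = Mul(Rational(1, 6), Pow(6, Rational(1, 2))) ≈ 0.40825)
Function('o')(J) = Mul(Pow(2, Rational(1, 2)), Pow(J, Rational(1, 2))) (Function('o')(J) = Pow(Mul(2, J), Rational(1, 2)) = Mul(Pow(2, Rational(1, 2)), Pow(J, Rational(1, 2))))
Function('h')(u) = Add(2, Pow(u, 2)) (Function('h')(u) = Add(2, Mul(u, u)) = Add(2, Pow(u, 2)))
Pow(Function('h')(Function('o')(m)), -1) = Pow(Add(2, Pow(Mul(Pow(2, Rational(1, 2)), Pow(Mul(Rational(1, 6), Pow(6, Rational(1, 2))), Rational(1, 2))), 2)), -1) = Pow(Add(2, Pow(Mul(Pow(2, Rational(1, 2)), Mul(Rational(1, 6), Pow(6, Rational(3, 4)))), 2)), -1) = Pow(Add(2, Pow(Mul(Rational(1, 3), Pow(2, Rational(1, 4)), Pow(3, Rational(3, 4))), 2)), -1) = Pow(Add(2, Mul(Rational(1, 3), Pow(6, Rational(1, 2)))), -1)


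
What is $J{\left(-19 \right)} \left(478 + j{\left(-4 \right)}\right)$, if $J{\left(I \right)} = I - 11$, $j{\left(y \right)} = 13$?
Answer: $-14730$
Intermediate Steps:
$J{\left(I \right)} = -11 + I$ ($J{\left(I \right)} = I - 11 = -11 + I$)
$J{\left(-19 \right)} \left(478 + j{\left(-4 \right)}\right) = \left(-11 - 19\right) \left(478 + 13\right) = \left(-30\right) 491 = -14730$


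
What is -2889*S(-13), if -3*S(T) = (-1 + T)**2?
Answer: 188748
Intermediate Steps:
S(T) = -(-1 + T)**2/3
-2889*S(-13) = -(-963)*(-1 - 13)**2 = -(-963)*(-14)**2 = -(-963)*196 = -2889*(-196/3) = 188748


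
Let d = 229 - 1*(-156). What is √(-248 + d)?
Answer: √137 ≈ 11.705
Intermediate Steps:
d = 385 (d = 229 + 156 = 385)
√(-248 + d) = √(-248 + 385) = √137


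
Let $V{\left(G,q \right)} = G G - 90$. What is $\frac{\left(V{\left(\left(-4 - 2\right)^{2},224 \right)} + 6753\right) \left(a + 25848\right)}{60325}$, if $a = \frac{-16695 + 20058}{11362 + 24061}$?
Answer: $\frac{7287396236253}{2136892475} \approx 3410.3$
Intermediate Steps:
$V{\left(G,q \right)} = -90 + G^{2}$ ($V{\left(G,q \right)} = G^{2} - 90 = -90 + G^{2}$)
$a = \frac{3363}{35423} \approx 0.094938$
$\frac{\left(V{\left(\left(-4 - 2\right)^{2},224 \right)} + 6753\right) \left(a + 25848\right)}{60325} = \frac{\left(\left(-90 + \left(\left(-4 - 2\right)^{2}\right)^{2}\right) + 6753\right) \left(\frac{3363}{35423} + 25848\right)}{60325} = \left(\left(-90 + \left(\left(-6\right)^{2}\right)^{2}\right) + 6753\right) \frac{915617067}{35423} \cdot \frac{1}{60325} = \left(\left(-90 + 36^{2}\right) + 6753\right) \frac{915617067}{35423} \cdot \frac{1}{60325} = \left(\left(-90 + 1296\right) + 6753\right) \frac{915617067}{35423} \cdot \frac{1}{60325} = \left(1206 + 6753\right) \frac{915617067}{35423} \cdot \frac{1}{60325} = 7959 \cdot \frac{915617067}{35423} \cdot \frac{1}{60325} = \frac{7287396236253}{35423} \cdot \frac{1}{60325} = \frac{7287396236253}{2136892475}$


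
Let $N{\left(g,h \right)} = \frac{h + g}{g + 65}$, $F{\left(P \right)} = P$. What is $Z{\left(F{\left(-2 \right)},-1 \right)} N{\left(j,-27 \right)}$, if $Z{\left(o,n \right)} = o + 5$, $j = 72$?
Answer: $\frac{135}{137} \approx 0.9854$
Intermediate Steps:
$N{\left(g,h \right)} = \frac{g + h}{65 + g}$
$Z{\left(o,n \right)} = 5 + o$
$Z{\left(F{\left(-2 \right)},-1 \right)} N{\left(j,-27 \right)} = \left(5 - 2\right) \frac{72 - 27}{65 + 72} = 3 \cdot \frac{1}{137} \cdot 45 = 3 \cdot \frac{45}{137} = \frac{135}{137}$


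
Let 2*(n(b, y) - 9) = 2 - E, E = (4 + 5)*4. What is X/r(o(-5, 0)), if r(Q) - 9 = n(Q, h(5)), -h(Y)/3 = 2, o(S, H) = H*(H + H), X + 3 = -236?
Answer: -239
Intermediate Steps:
X = -239 (X = -3 - 236 = -239)
E = 36 (E = 9*4 = 36)
o(S, H) = 2*H² (o(S, H) = H*(2*H) = 2*H²)
h(Y) = -6 (h(Y) = -3*2 = -6)
n(b, y) = -8 (n(b, y) = 9 + (2 - 1*36)/2 = 9 + (2 - 36)/2 = 9 + (½)*(-34) = 9 - 17 = -8)
r(Q) = 1 (r(Q) = 9 - 8 = 1)
X/r(o(-5, 0)) = -239/1 = -239*1 = -239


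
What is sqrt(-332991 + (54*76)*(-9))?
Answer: 9*I*sqrt(4567) ≈ 608.22*I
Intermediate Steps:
sqrt(-332991 + (54*76)*(-9)) = sqrt(-332991 + 4104*(-9)) = sqrt(-332991 - 36936) = sqrt(-369927) = 9*I*sqrt(4567)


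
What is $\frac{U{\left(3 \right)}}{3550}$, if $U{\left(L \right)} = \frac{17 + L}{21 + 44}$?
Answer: $\frac{2}{23075} \approx 8.6674 \cdot 10^{-5}$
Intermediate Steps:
$U{\left(L \right)} = \frac{17}{65} + \frac{L}{65}$ ($U{\left(L \right)} = \frac{17 + L}{65} = \left(17 + L\right) \frac{1}{65} = \frac{17}{65} + \frac{L}{65}$)
$\frac{U{\left(3 \right)}}{3550} = \frac{\frac{17}{65} + \frac{1}{65} \cdot 3}{3550} = \left(\frac{17}{65} + \frac{3}{65}\right) \frac{1}{3550} = \frac{4}{13} \cdot \frac{1}{3550} = \frac{2}{23075}$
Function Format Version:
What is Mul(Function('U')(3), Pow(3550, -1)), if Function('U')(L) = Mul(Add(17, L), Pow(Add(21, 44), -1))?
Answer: Rational(2, 23075) ≈ 8.6674e-5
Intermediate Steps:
Function('U')(L) = Add(Rational(17, 65), Mul(Rational(1, 65), L)) (Function('U')(L) = Mul(Add(17, L), Pow(65, -1)) = Mul(Add(17, L), Rational(1, 65)) = Add(Rational(17, 65), Mul(Rational(1, 65), L)))
Mul(Function('U')(3), Pow(3550, -1)) = Mul(Add(Rational(17, 65), Mul(Rational(1, 65), 3)), Pow(3550, -1)) = Mul(Add(Rational(17, 65), Rational(3, 65)), Rational(1, 3550)) = Mul(Rational(4, 13), Rational(1, 3550)) = Rational(2, 23075)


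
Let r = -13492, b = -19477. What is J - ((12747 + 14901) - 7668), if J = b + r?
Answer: -52949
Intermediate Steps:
J = -32969 (J = -19477 - 13492 = -32969)
J - ((12747 + 14901) - 7668) = -32969 - ((12747 + 14901) - 7668) = -32969 - (27648 - 7668) = -32969 - 1*19980 = -32969 - 19980 = -52949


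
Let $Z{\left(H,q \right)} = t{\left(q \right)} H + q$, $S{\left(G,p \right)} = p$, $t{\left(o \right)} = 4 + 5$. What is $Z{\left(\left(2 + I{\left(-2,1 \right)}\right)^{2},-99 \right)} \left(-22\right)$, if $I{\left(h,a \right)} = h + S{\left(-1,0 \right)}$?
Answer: $2178$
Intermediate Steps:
$t{\left(o \right)} = 9$
$I{\left(h,a \right)} = h$ ($I{\left(h,a \right)} = h + 0 = h$)
$Z{\left(H,q \right)} = q + 9 H$ ($Z{\left(H,q \right)} = 9 H + q = q + 9 H$)
$Z{\left(\left(2 + I{\left(-2,1 \right)}\right)^{2},-99 \right)} \left(-22\right) = \left(-99 + 9 \left(2 - 2\right)^{2}\right) \left(-22\right) = \left(-99 + 9 \cdot 0^{2}\right) \left(-22\right) = \left(-99 + 9 \cdot 0\right) \left(-22\right) = \left(-99 + 0\right) \left(-22\right) = \left(-99\right) \left(-22\right) = 2178$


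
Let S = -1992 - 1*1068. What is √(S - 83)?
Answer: I*√3143 ≈ 56.062*I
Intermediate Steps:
S = -3060 (S = -1992 - 1068 = -3060)
√(S - 83) = √(-3060 - 83) = √(-3143) = I*√3143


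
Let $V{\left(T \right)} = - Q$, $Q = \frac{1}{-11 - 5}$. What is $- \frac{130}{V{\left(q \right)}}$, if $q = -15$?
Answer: $-2080$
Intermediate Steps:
$Q = - \frac{1}{16}$ ($Q = \frac{1}{-16} = - \frac{1}{16} \approx -0.0625$)
$V{\left(T \right)} = \frac{1}{16}$ ($V{\left(T \right)} = \left(-1\right) \left(- \frac{1}{16}\right) = \frac{1}{16}$)
$- \frac{130}{V{\left(q \right)}} = - 130 \frac{1}{\frac{1}{16}} = \left(-130\right) 16 = -2080$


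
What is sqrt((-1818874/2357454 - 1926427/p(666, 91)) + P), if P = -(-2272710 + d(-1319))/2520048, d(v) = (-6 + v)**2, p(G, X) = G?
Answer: I*sqrt(242688053502169946884329958853)/9158883241596 ≈ 53.788*I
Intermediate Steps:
P = 517085/2520048 (P = -(-2272710 + (-6 - 1319)**2)/2520048 = -(-2272710 + (-1325)**2)*(1/2520048) = -(-2272710 + 1755625)*(1/2520048) = -1*(-517085)*(1/2520048) = 517085*(1/2520048) = 517085/2520048 ≈ 0.20519)
sqrt((-1818874/2357454 - 1926427/p(666, 91)) + P) = sqrt((-1818874/2357454 - 1926427/666) + 517085/2520048) = sqrt((-1818874*1/2357454 - 1926427*1/666) + 517085/2520048) = sqrt((-909437/1178727 - 1926427/666) + 517085/2520048) = sqrt(-757112401157/261677394 + 517085/2520048) = sqrt(-317970713809269841/109906598899152) = I*sqrt(242688053502169946884329958853)/9158883241596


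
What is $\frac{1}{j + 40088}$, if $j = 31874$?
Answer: $\frac{1}{71962} \approx 1.3896 \cdot 10^{-5}$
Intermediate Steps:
$\frac{1}{j + 40088} = \frac{1}{31874 + 40088} = \frac{1}{71962}$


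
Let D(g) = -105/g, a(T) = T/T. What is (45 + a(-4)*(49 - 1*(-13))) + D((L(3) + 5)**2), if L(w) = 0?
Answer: 514/5 ≈ 102.80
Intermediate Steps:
a(T) = 1
(45 + a(-4)*(49 - 1*(-13))) + D((L(3) + 5)**2) = (45 + 1*(49 - 1*(-13))) - 105/(0 + 5)**2 = (45 + 1*(49 + 13)) - 105/(5**2) = (45 + 1*62) - 105/25 = (45 + 62) - 105*1/25 = 107 - 21/5 = 514/5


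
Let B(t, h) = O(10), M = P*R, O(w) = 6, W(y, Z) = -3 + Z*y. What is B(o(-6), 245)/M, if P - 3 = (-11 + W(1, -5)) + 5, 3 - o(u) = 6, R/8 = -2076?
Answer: 1/30448 ≈ 3.2843e-5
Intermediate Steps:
R = -16608 (R = 8*(-2076) = -16608)
o(u) = -3 (o(u) = 3 - 1*6 = 3 - 6 = -3)
P = -11 (P = 3 + ((-11 + (-3 - 5*1)) + 5) = 3 + ((-11 + (-3 - 5)) + 5) = 3 + ((-11 - 8) + 5) = 3 + (-19 + 5) = 3 - 14 = -11)
M = 182688 (M = -11*(-16608) = 182688)
B(t, h) = 6
B(o(-6), 245)/M = 6/182688 = 6*(1/182688) = 1/30448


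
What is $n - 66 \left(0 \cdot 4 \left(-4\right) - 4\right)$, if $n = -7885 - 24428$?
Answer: $-32049$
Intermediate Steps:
$n = -32313$ ($n = -7885 - 24428 = -32313$)
$n - 66 \left(0 \cdot 4 \left(-4\right) - 4\right) = -32313 - 66 \left(0 \cdot 4 \left(-4\right) - 4\right) = -32313 - 66 \left(0 \left(-4\right) - 4\right) = -32313 - 66 \left(0 - 4\right) = -32313 - 66 \left(-4\right) = -32313 - -264 = -32313 + 264 = -32049$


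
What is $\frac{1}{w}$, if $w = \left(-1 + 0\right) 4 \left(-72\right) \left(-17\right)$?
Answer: $- \frac{1}{4896} \approx -0.00020425$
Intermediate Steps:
$w = -4896$ ($w = \left(-1\right) 4 \left(-72\right) \left(-17\right) = \left(-4\right) \left(-72\right) \left(-17\right) = 288 \left(-17\right) = -4896$)
$\frac{1}{w} = \frac{1}{-4896} = - \frac{1}{4896}$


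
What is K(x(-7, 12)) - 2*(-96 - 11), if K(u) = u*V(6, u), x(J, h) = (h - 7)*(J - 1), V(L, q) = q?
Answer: 1814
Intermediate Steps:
x(J, h) = (-1 + J)*(-7 + h) (x(J, h) = (-7 + h)*(-1 + J) = (-1 + J)*(-7 + h))
K(u) = u**2 (K(u) = u*u = u**2)
K(x(-7, 12)) - 2*(-96 - 11) = (7 - 1*12 - 7*(-7) - 7*12)**2 - 2*(-96 - 11) = (7 - 12 + 49 - 84)**2 - 2*(-107) = (-40)**2 - 1*(-214) = 1600 + 214 = 1814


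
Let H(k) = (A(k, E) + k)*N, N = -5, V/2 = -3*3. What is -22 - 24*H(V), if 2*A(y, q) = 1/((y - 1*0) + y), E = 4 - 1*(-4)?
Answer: -6551/3 ≈ -2183.7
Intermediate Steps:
E = 8 (E = 4 + 4 = 8)
V = -18 (V = 2*(-3*3) = 2*(-9) = -18)
A(y, q) = 1/(4*y) (A(y, q) = 1/(2*((y - 1*0) + y)) = 1/(2*((y + 0) + y)) = 1/(2*(y + y)) = 1/(2*((2*y))) = (1/(2*y))/2 = 1/(4*y))
H(k) = -5*k - 5/(4*k) (H(k) = (1/(4*k) + k)*(-5) = (k + 1/(4*k))*(-5) = -5*k - 5/(4*k))
-22 - 24*H(V) = -22 - 24*(-5*(-18) - 5/4/(-18)) = -22 - 24*(90 - 5/4*(-1/18)) = -22 - 24*(90 + 5/72) = -22 - 24*6485/72 = -22 - 6485/3 = -6551/3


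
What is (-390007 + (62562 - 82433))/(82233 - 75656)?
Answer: -409878/6577 ≈ -62.320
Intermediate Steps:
(-390007 + (62562 - 82433))/(82233 - 75656) = (-390007 - 19871)/6577 = -409878*1/6577 = -409878/6577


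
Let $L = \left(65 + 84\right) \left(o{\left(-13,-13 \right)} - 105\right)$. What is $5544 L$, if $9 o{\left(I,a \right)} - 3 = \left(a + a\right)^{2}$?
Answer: $-24414544$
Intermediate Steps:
$o{\left(I,a \right)} = \frac{1}{3} + \frac{4 a^{2}}{9}$ ($o{\left(I,a \right)} = \frac{1}{3} + \frac{\left(a + a\right)^{2}}{9} = \frac{1}{3} + \frac{\left(2 a\right)^{2}}{9} = \frac{1}{3} + \frac{4 a^{2}}{9}$)
$L = - \frac{39634}{9}$ ($L = \left(65 + 84\right) \left(\left(\frac{1}{3} + \frac{4 \left(-13\right)^{2}}{9}\right) - 105\right) = 149 \left(\left(\frac{1}{3} + \frac{4}{9} \cdot 169\right) - 105\right) = 149 \left(\left(\frac{1}{3} + \frac{676}{9}\right) - 105\right) = 149 \left(\frac{679}{9} - 105\right) = 149 \left(- \frac{266}{9}\right) = - \frac{39634}{9} \approx -4403.8$)
$5544 L = 5544 \left(- \frac{39634}{9}\right) = -24414544$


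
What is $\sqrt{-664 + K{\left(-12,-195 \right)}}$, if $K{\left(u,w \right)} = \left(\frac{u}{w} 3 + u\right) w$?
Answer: $2 \sqrt{410} \approx 40.497$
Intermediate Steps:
$K{\left(u,w \right)} = w \left(u + \frac{3 u}{w}\right)$ ($K{\left(u,w \right)} = \left(\frac{3 u}{w} + u\right) w = \left(u + \frac{3 u}{w}\right) w = w \left(u + \frac{3 u}{w}\right)$)
$\sqrt{-664 + K{\left(-12,-195 \right)}} = \sqrt{-664 - 12 \left(3 - 195\right)} = \sqrt{-664 - -2304} = \sqrt{-664 + 2304} = \sqrt{1640} = 2 \sqrt{410}$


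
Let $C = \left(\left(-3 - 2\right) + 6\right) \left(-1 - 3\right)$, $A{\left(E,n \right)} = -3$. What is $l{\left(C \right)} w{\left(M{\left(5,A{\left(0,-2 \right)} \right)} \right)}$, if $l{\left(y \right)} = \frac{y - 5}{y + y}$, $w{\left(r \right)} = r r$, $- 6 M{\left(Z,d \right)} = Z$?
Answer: $\frac{25}{32} \approx 0.78125$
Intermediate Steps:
$M{\left(Z,d \right)} = - \frac{Z}{6}$
$w{\left(r \right)} = r^{2}$
$C = -4$ ($C = \left(-5 + 6\right) \left(-4\right) = 1 \left(-4\right) = -4$)
$l{\left(y \right)} = \frac{-5 + y}{2 y}$
$l{\left(C \right)} w{\left(M{\left(5,A{\left(0,-2 \right)} \right)} \right)} = \frac{-5 - 4}{2 \left(-4\right)} \left(\left(- \frac{1}{6}\right) 5\right)^{2} = \frac{1}{2} \left(- \frac{1}{4}\right) \left(-9\right) \left(- \frac{5}{6}\right)^{2} = \frac{9}{8} \cdot \frac{25}{36} = \frac{25}{32}$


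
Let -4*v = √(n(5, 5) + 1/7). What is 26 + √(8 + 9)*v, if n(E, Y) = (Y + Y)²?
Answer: 26 - √83419/28 ≈ 15.685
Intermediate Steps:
n(E, Y) = 4*Y² (n(E, Y) = (2*Y)² = 4*Y²)
v = -√4907/28 (v = -√(4*5² + 1/7)/4 = -√(4*25 + ⅐)/4 = -√(100 + ⅐)/4 = -√4907/28 ≈ -2.5018)
26 + √(8 + 9)*v = 26 + √(8 + 9)*(-√4907/28) = 26 + √17*(-√4907/28) = 26 - √83419/28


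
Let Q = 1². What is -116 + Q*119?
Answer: 3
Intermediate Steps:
Q = 1
-116 + Q*119 = -116 + 1*119 = -116 + 119 = 3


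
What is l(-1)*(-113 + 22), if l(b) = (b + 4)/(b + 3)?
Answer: -273/2 ≈ -136.50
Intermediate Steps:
l(b) = (4 + b)/(3 + b)
l(-1)*(-113 + 22) = ((4 - 1)/(3 - 1))*(-113 + 22) = (3/2)*(-91) = -273/2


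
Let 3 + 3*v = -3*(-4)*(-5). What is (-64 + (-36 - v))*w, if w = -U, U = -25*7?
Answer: -13825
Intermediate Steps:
v = -21 (v = -1 + (-3*(-4)*(-5))/3 = -1 + (12*(-5))/3 = -1 + (⅓)*(-60) = -1 - 20 = -21)
U = -175
w = 175 (w = -1*(-175) = 175)
(-64 + (-36 - v))*w = (-64 + (-36 - 1*(-21)))*175 = (-64 + (-36 + 21))*175 = (-64 - 15)*175 = -79*175 = -13825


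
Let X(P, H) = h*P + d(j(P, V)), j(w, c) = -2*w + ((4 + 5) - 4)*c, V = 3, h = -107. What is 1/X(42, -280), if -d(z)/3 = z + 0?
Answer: -1/4287 ≈ -0.00023326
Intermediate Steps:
j(w, c) = -2*w + 5*c (j(w, c) = -2*w + (9 - 4)*c = -2*w + 5*c)
d(z) = -3*z (d(z) = -3*(z + 0) = -3*z)
X(P, H) = -45 - 101*P (X(P, H) = -107*P - 3*(-2*P + 5*3) = -107*P - 3*(-2*P + 15) = -107*P - 3*(15 - 2*P) = -107*P + (-45 + 6*P) = -45 - 101*P)
1/X(42, -280) = 1/(-45 - 101*42) = 1/(-45 - 4242) = 1/(-4287) = -1/4287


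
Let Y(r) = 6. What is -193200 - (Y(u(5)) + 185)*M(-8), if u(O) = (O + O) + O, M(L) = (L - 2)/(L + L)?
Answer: -1546555/8 ≈ -1.9332e+5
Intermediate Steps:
M(L) = (-2 + L)/(2*L) (M(L) = (-2 + L)/((2*L)) = (-2 + L)*(1/(2*L)) = (-2 + L)/(2*L))
u(O) = 3*O (u(O) = 2*O + O = 3*O)
-193200 - (Y(u(5)) + 185)*M(-8) = -193200 - (6 + 185)*(½)*(-2 - 8)/(-8) = -193200 - 191*(½)*(-⅛)*(-10) = -193200 - 191*5/8 = -193200 - 1*955/8 = -193200 - 955/8 = -1546555/8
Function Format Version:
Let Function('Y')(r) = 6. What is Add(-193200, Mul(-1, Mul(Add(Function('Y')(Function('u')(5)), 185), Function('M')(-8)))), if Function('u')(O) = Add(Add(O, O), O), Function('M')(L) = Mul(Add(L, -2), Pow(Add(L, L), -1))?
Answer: Rational(-1546555, 8) ≈ -1.9332e+5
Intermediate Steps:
Function('M')(L) = Mul(Rational(1, 2), Pow(L, -1), Add(-2, L)) (Function('M')(L) = Mul(Add(-2, L), Pow(Mul(2, L), -1)) = Mul(Add(-2, L), Mul(Rational(1, 2), Pow(L, -1))) = Mul(Rational(1, 2), Pow(L, -1), Add(-2, L)))
Function('u')(O) = Mul(3, O) (Function('u')(O) = Add(Mul(2, O), O) = Mul(3, O))
Add(-193200, Mul(-1, Mul(Add(Function('Y')(Function('u')(5)), 185), Function('M')(-8)))) = Add(-193200, Mul(-1, Mul(Add(6, 185), Mul(Rational(1, 2), Pow(-8, -1), Add(-2, -8))))) = Add(-193200, Mul(-1, Mul(191, Mul(Rational(1, 2), Rational(-1, 8), -10)))) = Add(-193200, Mul(-1, Mul(191, Rational(5, 8)))) = Add(-193200, Mul(-1, Rational(955, 8))) = Add(-193200, Rational(-955, 8)) = Rational(-1546555, 8)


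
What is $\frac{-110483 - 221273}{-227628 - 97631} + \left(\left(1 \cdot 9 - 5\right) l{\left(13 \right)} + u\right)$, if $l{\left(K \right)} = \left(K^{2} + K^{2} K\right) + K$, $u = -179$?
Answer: $\frac{3037275039}{325259} \approx 9338.0$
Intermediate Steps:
$l{\left(K \right)} = K + K^{2} + K^{3}$ ($l{\left(K \right)} = \left(K^{2} + K^{3}\right) + K = K + K^{2} + K^{3}$)
$\frac{-110483 - 221273}{-227628 - 97631} + \left(\left(1 \cdot 9 - 5\right) l{\left(13 \right)} + u\right) = \frac{-110483 - 221273}{-227628 - 97631} - \left(179 - \left(1 \cdot 9 - 5\right) 13 \left(1 + 13 + 13^{2}\right)\right) = - \frac{331756}{-325259} - \left(179 - \left(9 - 5\right) 13 \left(1 + 13 + 169\right)\right) = \left(-331756\right) \left(- \frac{1}{325259}\right) - \left(179 - 4 \cdot 13 \cdot 183\right) = \frac{331756}{325259} + \left(4 \cdot 2379 - 179\right) = \frac{331756}{325259} + \left(9516 - 179\right) = \frac{331756}{325259} + 9337 = \frac{3037275039}{325259}$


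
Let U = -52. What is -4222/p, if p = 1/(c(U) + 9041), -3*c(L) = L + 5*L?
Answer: -38610190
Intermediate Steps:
c(L) = -2*L (c(L) = -(L + 5*L)/3 = -2*L)
p = 1/9145 (p = 1/(-2*(-52) + 9041) = 1/(104 + 9041) = 1/9145 ≈ 0.00010935)
-4222/p = -4222/1/9145 = -4222*9145 = -38610190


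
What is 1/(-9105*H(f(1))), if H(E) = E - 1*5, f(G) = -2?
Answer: 1/63735 ≈ 1.5690e-5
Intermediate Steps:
H(E) = -5 + E (H(E) = E - 5 = -5 + E)
1/(-9105*H(f(1))) = 1/(-9105*(-5 - 2)) = 1/(-9105*(-7)) = 1/63735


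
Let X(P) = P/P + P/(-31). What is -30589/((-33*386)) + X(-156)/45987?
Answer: 4845552071/2017694954 ≈ 2.4015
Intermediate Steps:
X(P) = 1 - P/31 (X(P) = 1 + P*(-1/31) = 1 - P/31)
-30589/((-33*386)) + X(-156)/45987 = -30589/((-33*386)) + (1 - 1/31*(-156))/45987 = -30589/(-12738) + (1 + 156/31)*(1/45987) = -30589*(-1/12738) + (187/31)*(1/45987) = 30589/12738 + 187/1425597 = 4845552071/2017694954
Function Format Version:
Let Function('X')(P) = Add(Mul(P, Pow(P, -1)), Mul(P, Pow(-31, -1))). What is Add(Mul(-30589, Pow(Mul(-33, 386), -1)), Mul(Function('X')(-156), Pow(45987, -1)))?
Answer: Rational(4845552071, 2017694954) ≈ 2.4015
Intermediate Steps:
Function('X')(P) = Add(1, Mul(Rational(-1, 31), P)) (Function('X')(P) = Add(1, Mul(P, Rational(-1, 31))) = Add(1, Mul(Rational(-1, 31), P)))
Add(Mul(-30589, Pow(Mul(-33, 386), -1)), Mul(Function('X')(-156), Pow(45987, -1))) = Add(Mul(-30589, Pow(Mul(-33, 386), -1)), Mul(Add(1, Mul(Rational(-1, 31), -156)), Pow(45987, -1))) = Add(Mul(-30589, Pow(-12738, -1)), Mul(Add(1, Rational(156, 31)), Rational(1, 45987))) = Add(Mul(-30589, Rational(-1, 12738)), Mul(Rational(187, 31), Rational(1, 45987))) = Add(Rational(30589, 12738), Rational(187, 1425597)) = Rational(4845552071, 2017694954)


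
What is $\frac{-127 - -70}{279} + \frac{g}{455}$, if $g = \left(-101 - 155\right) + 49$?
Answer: $- \frac{27896}{42315} \approx -0.65925$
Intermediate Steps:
$g = -207$ ($g = -256 + 49 = -207$)
$\frac{-127 - -70}{279} + \frac{g}{455} = \frac{-127 - -70}{279} - \frac{207}{455} = \left(-127 + 70\right) \frac{1}{279} - \frac{207}{455} = \left(-57\right) \frac{1}{279} - \frac{207}{455} = - \frac{19}{93} - \frac{207}{455} = - \frac{27896}{42315}$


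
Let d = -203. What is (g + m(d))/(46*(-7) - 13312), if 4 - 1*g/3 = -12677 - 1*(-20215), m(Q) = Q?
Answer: 22805/13634 ≈ 1.6727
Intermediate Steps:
g = -22602 (g = 12 - 3*(-12677 - 1*(-20215)) = 12 - 3*(-12677 + 20215) = 12 - 3*7538 = 12 - 22614 = -22602)
(g + m(d))/(46*(-7) - 13312) = (-22602 - 203)/(46*(-7) - 13312) = -22805/(-322 - 13312) = -22805/(-13634) = -22805*(-1/13634) = 22805/13634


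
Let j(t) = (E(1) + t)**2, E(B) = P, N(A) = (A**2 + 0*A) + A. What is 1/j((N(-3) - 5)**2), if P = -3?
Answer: 1/4 ≈ 0.25000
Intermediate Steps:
N(A) = A + A**2 (N(A) = (A**2 + 0) + A = A**2 + A = A + A**2)
E(B) = -3
j(t) = (-3 + t)**2
1/j((N(-3) - 5)**2) = 1/((-3 + (-3*(1 - 3) - 5)**2)**2) = 1/((-3 + (-3*(-2) - 5)**2)**2) = 1/((-3 + (6 - 5)**2)**2) = 1/((-3 + 1**2)**2) = 1/((-3 + 1)**2) = 1/((-2)**2) = 1/4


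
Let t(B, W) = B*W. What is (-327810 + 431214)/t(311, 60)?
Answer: 8617/1555 ≈ 5.5415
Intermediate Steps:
(-327810 + 431214)/t(311, 60) = (-327810 + 431214)/((311*60)) = 103404/18660 = 103404*(1/18660) = 8617/1555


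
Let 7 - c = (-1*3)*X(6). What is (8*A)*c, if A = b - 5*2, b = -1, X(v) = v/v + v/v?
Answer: -1144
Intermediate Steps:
X(v) = 2 (X(v) = 1 + 1 = 2)
A = -11 (A = -1 - 5*2 = -1 - 10 = -11)
c = 13 (c = 7 - (-1*3)*2 = 7 - (-3)*2 = 7 - 1*(-6) = 7 + 6 = 13)
(8*A)*c = (8*(-11))*13 = -88*13 = -1144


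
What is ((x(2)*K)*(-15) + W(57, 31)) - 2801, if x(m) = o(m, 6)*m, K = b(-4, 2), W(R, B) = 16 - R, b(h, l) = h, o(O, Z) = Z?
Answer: -2122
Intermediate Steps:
K = -4
x(m) = 6*m
((x(2)*K)*(-15) + W(57, 31)) - 2801 = (((6*2)*(-4))*(-15) + (16 - 1*57)) - 2801 = ((12*(-4))*(-15) + (16 - 57)) - 2801 = (-48*(-15) - 41) - 2801 = (720 - 41) - 2801 = 679 - 2801 = -2122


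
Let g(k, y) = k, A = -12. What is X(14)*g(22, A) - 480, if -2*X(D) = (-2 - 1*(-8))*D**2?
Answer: -13416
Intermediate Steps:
X(D) = -3*D**2 (X(D) = -(-2 - 1*(-8))*D**2/2 = -(-2 + 8)*D**2/2 = -3*D**2)
X(14)*g(22, A) - 480 = -3*14**2*22 - 480 = -3*196*22 - 480 = -588*22 - 480 = -12936 - 480 = -13416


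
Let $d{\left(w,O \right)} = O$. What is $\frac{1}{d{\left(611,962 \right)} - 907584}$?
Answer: $- \frac{1}{906622} \approx -1.103 \cdot 10^{-6}$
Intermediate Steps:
$\frac{1}{d{\left(611,962 \right)} - 907584} = \frac{1}{962 - 907584} = \frac{1}{-906622} = - \frac{1}{906622}$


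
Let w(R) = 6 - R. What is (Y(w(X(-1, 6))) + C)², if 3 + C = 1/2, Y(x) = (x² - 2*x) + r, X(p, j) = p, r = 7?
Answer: 6241/4 ≈ 1560.3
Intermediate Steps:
Y(x) = 7 + x² - 2*x (Y(x) = (x² - 2*x) + 7 = 7 + x² - 2*x)
C = -5/2 (C = -3 + 1/2 = -3 + ½ = -5/2 ≈ -2.5000)
(Y(w(X(-1, 6))) + C)² = ((7 + (6 - 1*(-1))² - 2*(6 - 1*(-1))) - 5/2)² = ((7 + (6 + 1)² - 2*(6 + 1)) - 5/2)² = ((7 + 7² - 2*7) - 5/2)² = ((7 + 49 - 14) - 5/2)² = (42 - 5/2)² = (79/2)² = 6241/4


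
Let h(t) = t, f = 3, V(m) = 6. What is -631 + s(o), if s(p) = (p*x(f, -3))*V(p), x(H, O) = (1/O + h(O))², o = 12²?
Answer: 8969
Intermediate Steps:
o = 144
x(H, O) = (O + 1/O)² (x(H, O) = (1/O + O)² = (O + 1/O)²)
s(p) = 200*p/3 (s(p) = (p*((1 + (-3)²)²/(-3)²))*6 = (p*((1 + 9)²/9))*6 = (p*((⅑)*10²))*6 = (p*((⅑)*100))*6 = (p*(100/9))*6 = (100*p/9)*6 = 200*p/3)
-631 + s(o) = -631 + (200/3)*144 = -631 + 9600 = 8969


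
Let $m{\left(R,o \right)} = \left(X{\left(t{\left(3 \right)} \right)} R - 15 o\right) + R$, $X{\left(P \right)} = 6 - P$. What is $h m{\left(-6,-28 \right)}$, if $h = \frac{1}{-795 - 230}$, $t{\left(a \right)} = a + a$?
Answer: $- \frac{414}{1025} \approx -0.4039$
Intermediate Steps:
$t{\left(a \right)} = 2 a$
$h = - \frac{1}{1025}$ ($h = \frac{1}{-1025} = - \frac{1}{1025} \approx -0.00097561$)
$m{\left(R,o \right)} = R - 15 o$ ($m{\left(R,o \right)} = \left(\left(6 - 2 \cdot 3\right) R - 15 o\right) + R = \left(\left(6 - 6\right) R - 15 o\right) + R = \left(0 R - 15 o\right) + R = \left(0 - 15 o\right) + R = - 15 o + R = R - 15 o$)
$h m{\left(-6,-28 \right)} = - \frac{-6 - -420}{1025} = - \frac{-6 + 420}{1025} = \left(- \frac{1}{1025}\right) 414 = - \frac{414}{1025}$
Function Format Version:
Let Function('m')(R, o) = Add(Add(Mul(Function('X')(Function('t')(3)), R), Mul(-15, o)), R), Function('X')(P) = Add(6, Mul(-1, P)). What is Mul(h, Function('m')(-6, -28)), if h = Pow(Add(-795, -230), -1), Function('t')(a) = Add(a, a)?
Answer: Rational(-414, 1025) ≈ -0.40390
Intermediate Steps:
Function('t')(a) = Mul(2, a)
h = Rational(-1, 1025) (h = Pow(-1025, -1) = Rational(-1, 1025) ≈ -0.00097561)
Function('m')(R, o) = Add(R, Mul(-15, o)) (Function('m')(R, o) = Add(Add(Mul(Add(6, Mul(-1, Mul(2, 3))), R), Mul(-15, o)), R) = Add(Add(Mul(Add(6, Mul(-1, 6)), R), Mul(-15, o)), R) = Add(Add(Mul(Add(6, -6), R), Mul(-15, o)), R) = Add(Add(Mul(0, R), Mul(-15, o)), R) = Add(Add(0, Mul(-15, o)), R) = Add(Mul(-15, o), R) = Add(R, Mul(-15, o)))
Mul(h, Function('m')(-6, -28)) = Mul(Rational(-1, 1025), Add(-6, Mul(-15, -28))) = Mul(Rational(-1, 1025), Add(-6, 420)) = Mul(Rational(-1, 1025), 414) = Rational(-414, 1025)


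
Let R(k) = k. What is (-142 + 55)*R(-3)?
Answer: 261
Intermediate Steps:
(-142 + 55)*R(-3) = (-142 + 55)*(-3) = -87*(-3) = 261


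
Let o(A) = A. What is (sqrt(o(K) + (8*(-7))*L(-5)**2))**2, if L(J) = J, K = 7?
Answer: -1393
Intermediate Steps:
(sqrt(o(K) + (8*(-7))*L(-5)**2))**2 = (sqrt(7 + (8*(-7))*(-5)**2))**2 = (sqrt(7 - 56*25))**2 = (sqrt(7 - 1400))**2 = (sqrt(-1393))**2 = (I*sqrt(1393))**2 = -1393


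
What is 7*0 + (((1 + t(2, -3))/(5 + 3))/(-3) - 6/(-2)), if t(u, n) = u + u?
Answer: 67/24 ≈ 2.7917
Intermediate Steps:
t(u, n) = 2*u
7*0 + (((1 + t(2, -3))/(5 + 3))/(-3) - 6/(-2)) = 7*0 + (((1 + 2*2)/(5 + 3))/(-3) - 6/(-2)) = 0 + (((1 + 4)/8)*(-⅓) - 6*(-½)) = 0 + ((5*(⅛))*(-⅓) + 3) = 0 + ((5/8)*(-⅓) + 3) = 0 + (-5/24 + 3) = 0 + 67/24 = 67/24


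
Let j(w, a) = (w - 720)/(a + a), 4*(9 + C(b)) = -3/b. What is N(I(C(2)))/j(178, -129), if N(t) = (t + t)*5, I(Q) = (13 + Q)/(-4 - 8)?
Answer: -6235/4336 ≈ -1.4380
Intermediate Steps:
C(b) = -9 - 3/(4*b) (C(b) = -9 + (-3/b)/4 = -9 - 3/(4*b))
I(Q) = -13/12 - Q/12 (I(Q) = (13 + Q)/(-12) = (13 + Q)*(-1/12) = -13/12 - Q/12)
N(t) = 10*t (N(t) = (2*t)*5 = 10*t)
j(w, a) = (-720 + w)/(2*a) (j(w, a) = (-720 + w)/((2*a)) = (-720 + w)*(1/(2*a)) = (-720 + w)/(2*a))
N(I(C(2)))/j(178, -129) = (10*(-13/12 - (-9 - 3/4/2)/12))/(((1/2)*(-720 + 178)/(-129))) = (10*(-13/12 - (-9 - 3/4*1/2)/12))/(((1/2)*(-1/129)*(-542))) = (10*(-13/12 - (-9 - 3/8)/12))/(271/129) = (10*(-13/12 - 1/12*(-75/8)))*(129/271) = (10*(-13/12 + 25/32))*(129/271) = (10*(-29/96))*(129/271) = -145/48*129/271 = -6235/4336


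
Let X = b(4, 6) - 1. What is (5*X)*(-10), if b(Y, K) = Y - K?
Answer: 150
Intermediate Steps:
X = -3 (X = (4 - 1*6) - 1 = (4 - 6) - 1 = -2 - 1 = -3)
(5*X)*(-10) = (5*(-3))*(-10) = -15*(-10) = 150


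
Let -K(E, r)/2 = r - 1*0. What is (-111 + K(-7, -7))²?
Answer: 9409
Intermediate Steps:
K(E, r) = -2*r (K(E, r) = -2*(r - 1*0) = -2*(r + 0) = -2*r)
(-111 + K(-7, -7))² = (-111 - 2*(-7))² = (-111 + 14)² = (-97)² = 9409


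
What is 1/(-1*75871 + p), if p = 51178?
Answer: -1/24693 ≈ -4.0497e-5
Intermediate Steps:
1/(-1*75871 + p) = 1/(-1*75871 + 51178) = 1/(-75871 + 51178) = 1/(-24693) = -1/24693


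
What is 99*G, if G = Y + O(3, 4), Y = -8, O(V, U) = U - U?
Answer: -792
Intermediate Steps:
O(V, U) = 0
G = -8 (G = -8 + 0 = -8)
99*G = 99*(-8) = -792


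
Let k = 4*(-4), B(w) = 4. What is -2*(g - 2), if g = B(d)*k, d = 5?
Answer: 132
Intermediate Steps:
k = -16
g = -64 (g = 4*(-16) = -64)
-2*(g - 2) = -2*(-64 - 2) = -2*(-66) = 132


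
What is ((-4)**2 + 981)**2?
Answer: 994009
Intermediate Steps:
((-4)**2 + 981)**2 = (16 + 981)**2 = 997**2 = 994009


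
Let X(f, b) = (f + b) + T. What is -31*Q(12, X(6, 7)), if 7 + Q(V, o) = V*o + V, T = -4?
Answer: -3503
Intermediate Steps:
X(f, b) = -4 + b + f (X(f, b) = (f + b) - 4 = (b + f) - 4 = -4 + b + f)
Q(V, o) = -7 + V + V*o (Q(V, o) = -7 + (V*o + V) = -7 + (V + V*o) = -7 + V + V*o)
-31*Q(12, X(6, 7)) = -31*(-7 + 12 + 12*(-4 + 7 + 6)) = -31*(-7 + 12 + 12*9) = -31*(-7 + 12 + 108) = -31*113 = -3503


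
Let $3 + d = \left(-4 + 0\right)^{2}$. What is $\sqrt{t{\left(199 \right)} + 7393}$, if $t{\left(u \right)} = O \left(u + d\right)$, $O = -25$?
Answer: $\sqrt{2093} \approx 45.749$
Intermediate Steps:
$d = 13$ ($d = -3 + \left(-4 + 0\right)^{2} = -3 + \left(-4\right)^{2} = -3 + 16 = 13$)
$t{\left(u \right)} = -325 - 25 u$ ($t{\left(u \right)} = - 25 \left(u + 13\right) = - 25 \left(13 + u\right) = -325 - 25 u$)
$\sqrt{t{\left(199 \right)} + 7393} = \sqrt{\left(-325 - 4975\right) + 7393} = \sqrt{-5300 + 7393} = \sqrt{2093}$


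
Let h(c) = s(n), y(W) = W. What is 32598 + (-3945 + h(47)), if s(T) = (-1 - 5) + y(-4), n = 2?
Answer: 28643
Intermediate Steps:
s(T) = -10 (s(T) = (-1 - 5) - 4 = -6 - 4 = -10)
h(c) = -10
32598 + (-3945 + h(47)) = 32598 + (-3945 - 10) = 32598 - 3955 = 28643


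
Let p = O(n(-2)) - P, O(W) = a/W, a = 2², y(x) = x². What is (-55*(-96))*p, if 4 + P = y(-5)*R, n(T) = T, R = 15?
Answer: -1969440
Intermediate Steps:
a = 4
O(W) = 4/W
P = 371 (P = -4 + (-5)²*15 = -4 + 25*15 = -4 + 375 = 371)
p = -373 (p = 4/(-2) - 1*371 = 4*(-½) - 371 = -2 - 371 = -373)
(-55*(-96))*p = -55*(-96)*(-373) = 5280*(-373) = -1969440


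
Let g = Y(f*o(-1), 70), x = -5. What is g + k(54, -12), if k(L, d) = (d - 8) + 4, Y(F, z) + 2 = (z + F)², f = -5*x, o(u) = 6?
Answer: 48382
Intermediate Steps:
f = 25 (f = -5*(-5) = 25)
Y(F, z) = -2 + (F + z)² (Y(F, z) = -2 + (z + F)² = -2 + (F + z)²)
k(L, d) = -4 + d (k(L, d) = (-8 + d) + 4 = -4 + d)
g = 48398 (g = -2 + (25*6 + 70)² = -2 + (150 + 70)² = -2 + 220² = -2 + 48400 = 48398)
g + k(54, -12) = 48398 + (-4 - 12) = 48398 - 16 = 48382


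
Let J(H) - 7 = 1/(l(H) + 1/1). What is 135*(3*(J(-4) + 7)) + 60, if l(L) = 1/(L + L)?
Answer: 43350/7 ≈ 6192.9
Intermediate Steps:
l(L) = 1/(2*L)
J(H) = 7 + 1/(1 + 1/(2*H)) (J(H) = 7 + 1/(1/(2*H) + 1/1) = 7 + 1/(1/(2*H) + 1) = 7 + 1/(1 + 1/(2*H)))
135*(3*(J(-4) + 7)) + 60 = 135*(3*((7 + 16*(-4))/(1 + 2*(-4)) + 7)) + 60 = 135*(3*((7 - 64)/(1 - 8) + 7)) + 60 = 135*(3*(-57/(-7) + 7)) + 60 = 135*(3*(-⅐*(-57) + 7)) + 60 = 135*(3*(57/7 + 7)) + 60 = 135*(3*(106/7)) + 60 = 135*(318/7) + 60 = 42930/7 + 60 = 43350/7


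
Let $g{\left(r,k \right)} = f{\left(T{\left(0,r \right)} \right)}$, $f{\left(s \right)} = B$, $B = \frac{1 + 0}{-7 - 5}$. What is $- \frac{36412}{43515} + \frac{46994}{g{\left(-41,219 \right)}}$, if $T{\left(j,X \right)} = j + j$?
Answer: $- \frac{24539363332}{43515} \approx -5.6393 \cdot 10^{5}$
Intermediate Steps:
$T{\left(j,X \right)} = 2 j$
$B = - \frac{1}{12}$ ($B = 1 \frac{1}{-12} = 1 \left(- \frac{1}{12}\right) = - \frac{1}{12} \approx -0.083333$)
$f{\left(s \right)} = - \frac{1}{12}$
$g{\left(r,k \right)} = - \frac{1}{12}$
$- \frac{36412}{43515} + \frac{46994}{g{\left(-41,219 \right)}} = - \frac{36412}{43515} + \frac{46994}{- \frac{1}{12}} = \left(-36412\right) \frac{1}{43515} + 46994 \left(-12\right) = - \frac{36412}{43515} - 563928 = - \frac{24539363332}{43515}$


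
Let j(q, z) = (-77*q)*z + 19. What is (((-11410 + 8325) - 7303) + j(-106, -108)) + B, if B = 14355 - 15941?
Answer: -893451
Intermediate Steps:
j(q, z) = 19 - 77*q*z (j(q, z) = -77*q*z + 19 = 19 - 77*q*z)
B = -1586
(((-11410 + 8325) - 7303) + j(-106, -108)) + B = (((-11410 + 8325) - 7303) + (19 - 77*(-106)*(-108))) - 1586 = ((-3085 - 7303) + (19 - 881496)) - 1586 = (-10388 - 881477) - 1586 = -891865 - 1586 = -893451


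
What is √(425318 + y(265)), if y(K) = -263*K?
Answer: √355623 ≈ 596.34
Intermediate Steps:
√(425318 + y(265)) = √(425318 - 263*265) = √(425318 - 69695) = √355623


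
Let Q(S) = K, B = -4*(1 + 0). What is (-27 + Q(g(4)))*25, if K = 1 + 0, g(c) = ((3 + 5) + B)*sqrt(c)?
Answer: -650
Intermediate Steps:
B = -4 (B = -4*1 = -4)
g(c) = 4*sqrt(c) (g(c) = ((3 + 5) - 4)*sqrt(c) = (8 - 4)*sqrt(c) = 4*sqrt(c))
K = 1
Q(S) = 1
(-27 + Q(g(4)))*25 = (-27 + 1)*25 = -26*25 = -650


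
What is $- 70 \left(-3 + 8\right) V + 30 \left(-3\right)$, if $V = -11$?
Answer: $3760$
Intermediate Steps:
$- 70 \left(-3 + 8\right) V + 30 \left(-3\right) = - 70 \left(-3 + 8\right) \left(-11\right) + 30 \left(-3\right) = - 70 \cdot 5 \left(-11\right) - 90 = \left(-70\right) \left(-55\right) - 90 = 3850 - 90 = 3760$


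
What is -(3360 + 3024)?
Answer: -6384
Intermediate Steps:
-(3360 + 3024) = -84/(1/((36 - 5) + 45)) = -84/(1/(31 + 45)) = -84/(1/76) = -84/1/76 = -84*76 = -6384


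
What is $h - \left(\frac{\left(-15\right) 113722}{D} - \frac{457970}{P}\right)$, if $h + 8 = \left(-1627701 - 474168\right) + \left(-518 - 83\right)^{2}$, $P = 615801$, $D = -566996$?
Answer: $- \frac{303884742660733903}{174578351898} \approx -1.7407 \cdot 10^{6}$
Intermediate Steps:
$h = -1740676$ ($h = -8 + \left(\left(-1627701 - 474168\right) + \left(-518 - 83\right)^{2}\right) = -8 - \left(2101869 - \left(-601\right)^{2}\right) = -8 + \left(-2101869 + 361201\right) = -8 - 1740668 = -1740676$)
$h - \left(\frac{\left(-15\right) 113722}{D} - \frac{457970}{P}\right) = -1740676 - \left(\frac{\left(-15\right) 113722}{-566996} - \frac{457970}{615801}\right) = -1740676 - \left(\left(-1705830\right) \left(- \frac{1}{566996}\right) - \frac{457970}{615801}\right) = -1740676 - \left(\frac{852915}{283498} - \frac{457970}{615801}\right) = -1740676 - \frac{395392330855}{174578351898} = - \frac{303884742660733903}{174578351898}$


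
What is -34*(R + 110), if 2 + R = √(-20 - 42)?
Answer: -3672 - 34*I*√62 ≈ -3672.0 - 267.72*I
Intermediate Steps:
R = -2 + I*√62 (R = -2 + √(-20 - 42) = -2 + √(-62) = -2 + I*√62 ≈ -2.0 + 7.874*I)
-34*(R + 110) = -34*((-2 + I*√62) + 110) = -34*(108 + I*√62) = -3672 - 34*I*√62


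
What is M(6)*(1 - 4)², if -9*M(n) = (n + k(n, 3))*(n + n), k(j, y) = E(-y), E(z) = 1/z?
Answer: -68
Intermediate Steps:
E(z) = 1/z
k(j, y) = -1/y (k(j, y) = 1/(-y) = -1/y)
M(n) = -2*n*(-⅓ + n)/9 (M(n) = -(n - 1/3)*(n + n)/9 = -(n - 1*⅓)*2*n/9 = -(n - ⅓)*2*n/9 = -(-⅓ + n)*2*n/9 = -2*n*(-⅓ + n)/9)
M(6)*(1 - 4)² = ((2/27)*6*(1 - 3*6))*(1 - 4)² = ((2/27)*6*(1 - 18))*(-3)² = ((2/27)*6*(-17))*9 = -68/9*9 = -68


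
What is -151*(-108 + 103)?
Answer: 755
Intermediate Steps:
-151*(-108 + 103) = -151*(-5) = 755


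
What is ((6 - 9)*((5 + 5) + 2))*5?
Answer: -180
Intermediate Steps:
((6 - 9)*((5 + 5) + 2))*5 = -3*(10 + 2)*5 = -3*12*5 = -36*5 = -180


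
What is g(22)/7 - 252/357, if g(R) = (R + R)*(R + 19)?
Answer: 30584/119 ≈ 257.01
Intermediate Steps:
g(R) = 2*R*(19 + R) (g(R) = (2*R)*(19 + R) = 2*R*(19 + R))
g(22)/7 - 252/357 = (2*22*(19 + 22))/7 - 252/357 = (2*22*41)*(1/7) - 252*1/357 = 1804*(1/7) - 12/17 = 1804/7 - 12/17 = 30584/119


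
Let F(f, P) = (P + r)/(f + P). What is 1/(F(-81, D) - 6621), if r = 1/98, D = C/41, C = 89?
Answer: -316736/2097117819 ≈ -0.00015103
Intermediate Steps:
D = 89/41 ≈ 2.1707
r = 1/98 ≈ 0.010204
F(f, P) = (1/98 + P)/(P + f) (F(f, P) = (P + 1/98)/(f + P) = (1/98 + P)/(P + f))
1/(F(-81, D) - 6621) = 1/((1/98 + 89/41)/(89/41 - 81) - 6621) = 1/((8763/4018)/(-3232/41) - 6621) = 1/(-41/3232*8763/4018 - 6621) = 1/(-8763/316736 - 6621) = 1/(-2097117819/316736) = -316736/2097117819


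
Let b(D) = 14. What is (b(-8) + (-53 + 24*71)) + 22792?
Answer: 24457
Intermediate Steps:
(b(-8) + (-53 + 24*71)) + 22792 = (14 + (-53 + 24*71)) + 22792 = (14 + (-53 + 1704)) + 22792 = (14 + 1651) + 22792 = 1665 + 22792 = 24457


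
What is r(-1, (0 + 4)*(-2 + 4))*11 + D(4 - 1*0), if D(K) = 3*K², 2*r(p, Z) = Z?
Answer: 92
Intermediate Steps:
r(p, Z) = Z/2
r(-1, (0 + 4)*(-2 + 4))*11 + D(4 - 1*0) = (((0 + 4)*(-2 + 4))/2)*11 + 3*(4 - 1*0)² = ((4*2)/2)*11 + 3*(4 + 0)² = ((½)*8)*11 + 3*4² = 4*11 + 3*16 = 44 + 48 = 92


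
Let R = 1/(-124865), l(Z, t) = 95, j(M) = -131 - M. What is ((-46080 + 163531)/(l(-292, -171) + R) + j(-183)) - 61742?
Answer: -717111994945/11862174 ≈ -60454.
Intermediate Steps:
R = -1/124865 ≈ -8.0086e-6
((-46080 + 163531)/(l(-292, -171) + R) + j(-183)) - 61742 = ((-46080 + 163531)/(95 - 1/124865) + (-131 - 1*(-183))) - 61742 = (117451/(11862174/124865) + (-131 + 183)) - 61742 = (117451*(124865/11862174) + 52) - 61742 = (14665519115/11862174 + 52) - 61742 = 15282352163/11862174 - 61742 = -717111994945/11862174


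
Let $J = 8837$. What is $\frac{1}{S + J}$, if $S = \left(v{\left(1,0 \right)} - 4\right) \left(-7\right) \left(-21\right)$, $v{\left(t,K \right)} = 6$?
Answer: $\frac{1}{9131} \approx 0.00010952$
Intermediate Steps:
$S = 294$ ($S = \left(6 - 4\right) \left(-7\right) \left(-21\right) = 2 \left(-7\right) \left(-21\right) = \left(-14\right) \left(-21\right) = 294$)
$\frac{1}{S + J} = \frac{1}{294 + 8837} = \frac{1}{9131}$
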